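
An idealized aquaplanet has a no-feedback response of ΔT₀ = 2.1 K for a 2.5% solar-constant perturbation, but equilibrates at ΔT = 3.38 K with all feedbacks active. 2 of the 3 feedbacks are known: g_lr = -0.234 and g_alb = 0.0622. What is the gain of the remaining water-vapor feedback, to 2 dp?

0.55

Amplification A = ΔT/ΔT₀ = 3.38/2.1 = 1.61.
Total gain g = 1 − 1/A = 1 − 1/1.61 = 0.3789.
Known gains sum to -0.234 + 0.0622 = -0.1718.
g_wv = 0.3789 + 0.1718 = 0.55.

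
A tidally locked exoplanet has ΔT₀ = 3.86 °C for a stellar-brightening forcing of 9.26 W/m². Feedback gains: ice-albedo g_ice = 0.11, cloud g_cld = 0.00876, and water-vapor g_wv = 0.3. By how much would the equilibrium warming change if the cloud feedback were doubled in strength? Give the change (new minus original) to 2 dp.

Original: g = 0.41876, ΔT = 3.86/(1−0.41876) = 6.6410 °C.
With doubled cloud: g' = 0.42752, ΔT' = 3.86/(1−0.42752) = 6.7426 °C.
Change = 6.7426 − 6.6410 = 0.10 °C.

0.10 °C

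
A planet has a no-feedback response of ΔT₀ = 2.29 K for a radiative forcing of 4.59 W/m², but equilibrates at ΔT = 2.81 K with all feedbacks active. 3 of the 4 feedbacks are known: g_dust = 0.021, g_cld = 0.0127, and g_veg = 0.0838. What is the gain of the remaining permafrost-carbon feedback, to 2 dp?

Amplification A = ΔT/ΔT₀ = 2.81/2.29 = 1.227.
Total gain g = 1 − 1/A = 1 − 1/1.227 = 0.185.
Known gains sum to 0.021 + 0.0127 + 0.0838 = 0.1175.
g_pf = 0.185 − 0.1175 = 0.07.

0.07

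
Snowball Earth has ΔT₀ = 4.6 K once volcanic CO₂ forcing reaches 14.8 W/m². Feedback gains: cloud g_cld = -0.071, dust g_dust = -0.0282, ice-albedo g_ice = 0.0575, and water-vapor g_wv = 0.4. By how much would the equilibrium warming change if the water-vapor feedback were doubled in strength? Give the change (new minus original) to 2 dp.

Original: g = 0.3583, ΔT = 4.6/(1−0.3583) = 7.1685 K.
With doubled water-vapor: g' = 0.7583, ΔT' = 4.6/(1−0.7583) = 19.0319 K.
Change = 19.0319 − 7.1685 = 11.86 K.

11.86 K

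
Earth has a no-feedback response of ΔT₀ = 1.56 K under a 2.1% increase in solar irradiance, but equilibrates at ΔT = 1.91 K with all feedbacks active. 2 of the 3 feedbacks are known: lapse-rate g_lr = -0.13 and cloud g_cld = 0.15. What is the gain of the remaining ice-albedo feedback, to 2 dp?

Amplification A = ΔT/ΔT₀ = 1.91/1.56 = 1.224.
Total gain g = 1 − 1/A = 1 − 1/1.224 = 0.183.
Known gains sum to -0.13 + 0.15 = 0.02.
g_ice = 0.183 − 0.02 = 0.16.

0.16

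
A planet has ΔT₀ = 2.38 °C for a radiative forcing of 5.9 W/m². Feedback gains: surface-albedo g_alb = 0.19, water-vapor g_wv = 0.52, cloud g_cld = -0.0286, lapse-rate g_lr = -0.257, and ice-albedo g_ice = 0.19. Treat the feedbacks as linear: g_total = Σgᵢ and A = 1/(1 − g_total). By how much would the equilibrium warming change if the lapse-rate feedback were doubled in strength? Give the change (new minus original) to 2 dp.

-2.47 °C

Original: g = 0.6144, ΔT = 2.38/(1−0.6144) = 6.1722 °C.
With doubled lapse-rate: g' = 0.3574, ΔT' = 2.38/(1−0.3574) = 3.7037 °C.
Change = 3.7037 − 6.1722 = -2.47 °C.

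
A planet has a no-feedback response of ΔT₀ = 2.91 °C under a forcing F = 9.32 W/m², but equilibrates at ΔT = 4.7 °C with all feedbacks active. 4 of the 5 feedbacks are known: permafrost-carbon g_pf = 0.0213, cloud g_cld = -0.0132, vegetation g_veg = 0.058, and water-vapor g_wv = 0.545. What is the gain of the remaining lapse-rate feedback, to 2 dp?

-0.23

Amplification A = ΔT/ΔT₀ = 4.7/2.91 = 1.615.
Total gain g = 1 − 1/A = 1 − 1/1.615 = 0.3808.
Known gains sum to 0.0213 − 0.0132 + 0.058 + 0.545 = 0.6111.
g_lr = 0.3808 − 0.6111 = -0.23.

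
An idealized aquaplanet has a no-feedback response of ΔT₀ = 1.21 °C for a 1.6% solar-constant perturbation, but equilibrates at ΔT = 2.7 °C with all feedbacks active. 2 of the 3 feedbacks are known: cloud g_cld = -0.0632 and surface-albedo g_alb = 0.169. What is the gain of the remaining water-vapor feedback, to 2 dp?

Amplification A = ΔT/ΔT₀ = 2.7/1.21 = 2.231.
Total gain g = 1 − 1/A = 1 − 1/2.231 = 0.5518.
Known gains sum to -0.0632 + 0.169 = 0.1058.
g_wv = 0.5518 − 0.1058 = 0.45.

0.45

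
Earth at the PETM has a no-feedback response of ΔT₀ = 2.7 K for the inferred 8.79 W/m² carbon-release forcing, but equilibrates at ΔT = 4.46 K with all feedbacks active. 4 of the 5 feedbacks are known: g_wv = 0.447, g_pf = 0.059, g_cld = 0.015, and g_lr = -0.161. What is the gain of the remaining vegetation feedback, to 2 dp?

Amplification A = ΔT/ΔT₀ = 4.46/2.7 = 1.652.
Total gain g = 1 − 1/A = 1 − 1/1.652 = 0.3947.
Known gains sum to 0.447 + 0.059 + 0.015 − 0.161 = 0.36.
g_veg = 0.3947 − 0.36 = 0.03.

0.03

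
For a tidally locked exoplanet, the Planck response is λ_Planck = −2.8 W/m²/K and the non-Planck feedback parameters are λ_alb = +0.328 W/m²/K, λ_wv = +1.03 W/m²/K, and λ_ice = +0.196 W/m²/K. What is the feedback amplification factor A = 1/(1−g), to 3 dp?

2.247

Convert to gains: g_alb = 0.328/2.8 = 0.1171; g_wv = 1.03/2.8 = 0.3679; g_ice = 0.196/2.8 = 0.07.
Total gain g = 0.555.
A = 1/(1 − 0.555) = 2.247.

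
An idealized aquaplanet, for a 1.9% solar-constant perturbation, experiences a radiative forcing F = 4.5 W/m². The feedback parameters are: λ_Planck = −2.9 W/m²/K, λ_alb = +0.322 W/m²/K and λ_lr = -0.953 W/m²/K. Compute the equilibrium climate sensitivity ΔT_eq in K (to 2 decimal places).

Net feedback parameter λ = (−2.9) + (+0.322) + (-0.953) = -3.531 W/m²/K.
ΔT = −F/λ = −4.5/(-3.531) = 1.27 K.

1.27 K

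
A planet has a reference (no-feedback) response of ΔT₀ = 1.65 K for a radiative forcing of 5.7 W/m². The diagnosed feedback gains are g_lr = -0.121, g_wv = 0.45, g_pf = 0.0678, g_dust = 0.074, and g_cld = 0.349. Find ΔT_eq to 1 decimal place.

9.2 K

Total gain g = -0.121 + 0.45 + 0.0678 + 0.074 + 0.349 = 0.8198.
Amplification A = 1/(1 − 0.8198) = 5.549.
ΔT = 1.65 × 5.549 = 9.2 K.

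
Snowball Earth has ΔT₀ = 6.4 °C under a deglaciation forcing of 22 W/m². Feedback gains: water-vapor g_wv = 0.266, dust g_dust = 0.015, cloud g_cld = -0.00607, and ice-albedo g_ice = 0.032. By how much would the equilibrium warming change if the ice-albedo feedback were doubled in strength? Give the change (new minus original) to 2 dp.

Original: g = 0.30693, ΔT = 6.4/(1−0.30693) = 9.2343 °C.
With doubled ice-albedo: g' = 0.33893, ΔT' = 6.4/(1−0.33893) = 9.6813 °C.
Change = 9.6813 − 9.2343 = 0.45 °C.

0.45 °C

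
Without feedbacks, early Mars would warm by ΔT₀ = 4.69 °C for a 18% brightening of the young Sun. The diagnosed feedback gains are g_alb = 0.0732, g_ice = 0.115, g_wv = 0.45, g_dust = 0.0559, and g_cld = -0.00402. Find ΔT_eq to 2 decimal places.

15.13 °C

Total gain g = 0.0732 + 0.115 + 0.45 + 0.0559 − 0.00402 = 0.69008.
Amplification A = 1/(1 − 0.69008) = 3.227.
ΔT = 4.69 × 3.227 = 15.13 °C.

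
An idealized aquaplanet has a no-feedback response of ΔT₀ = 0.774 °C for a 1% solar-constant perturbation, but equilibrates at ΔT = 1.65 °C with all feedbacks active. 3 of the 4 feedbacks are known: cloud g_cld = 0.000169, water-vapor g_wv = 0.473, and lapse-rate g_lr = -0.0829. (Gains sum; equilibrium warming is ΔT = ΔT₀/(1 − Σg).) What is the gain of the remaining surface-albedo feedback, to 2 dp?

Amplification A = ΔT/ΔT₀ = 1.65/0.774 = 2.132.
Total gain g = 1 − 1/A = 1 − 1/2.132 = 0.531.
Known gains sum to 0.000169 + 0.473 − 0.0829 = 0.390269.
g_alb = 0.531 − 0.390269 = 0.14.

0.14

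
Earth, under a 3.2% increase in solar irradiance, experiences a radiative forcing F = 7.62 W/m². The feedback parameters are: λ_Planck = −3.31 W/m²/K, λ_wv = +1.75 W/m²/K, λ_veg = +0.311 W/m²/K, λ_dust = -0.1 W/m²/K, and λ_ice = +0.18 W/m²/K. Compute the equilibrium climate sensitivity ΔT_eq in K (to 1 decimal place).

Net feedback parameter λ = (−3.31) + (+1.75) + (+0.311) + (-0.1) + (+0.18) = -1.169 W/m²/K.
ΔT = −F/λ = −7.62/(-1.169) = 6.5 K.

6.5 K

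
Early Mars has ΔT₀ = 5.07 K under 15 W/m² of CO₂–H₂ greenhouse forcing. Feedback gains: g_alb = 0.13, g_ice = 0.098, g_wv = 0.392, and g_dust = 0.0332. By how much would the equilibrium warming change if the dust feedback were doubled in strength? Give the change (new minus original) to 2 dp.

Original: g = 0.6532, ΔT = 5.07/(1−0.6532) = 14.6194 K.
With doubled dust: g' = 0.6864, ΔT' = 5.07/(1−0.6864) = 16.1671 K.
Change = 16.1671 − 14.6194 = 1.55 K.

1.55 K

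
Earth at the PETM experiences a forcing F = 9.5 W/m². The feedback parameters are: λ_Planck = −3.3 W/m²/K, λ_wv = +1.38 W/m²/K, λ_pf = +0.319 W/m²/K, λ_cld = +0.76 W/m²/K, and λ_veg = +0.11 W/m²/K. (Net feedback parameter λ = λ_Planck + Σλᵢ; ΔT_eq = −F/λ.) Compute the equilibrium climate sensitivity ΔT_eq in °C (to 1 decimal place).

13.0 °C

Net feedback parameter λ = (−3.3) + (+1.38) + (+0.319) + (+0.76) + (+0.11) = -0.731 W/m²/K.
ΔT = −F/λ = −9.5/(-0.731) = 13.0 °C.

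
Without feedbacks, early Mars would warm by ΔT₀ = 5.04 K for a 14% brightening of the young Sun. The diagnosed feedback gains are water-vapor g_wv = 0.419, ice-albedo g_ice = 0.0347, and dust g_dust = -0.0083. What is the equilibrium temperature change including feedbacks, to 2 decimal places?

Total gain g = 0.419 + 0.0347 − 0.0083 = 0.4454.
Amplification A = 1/(1 − 0.4454) = 1.803.
ΔT = 5.04 × 1.803 = 9.09 K.

9.09 K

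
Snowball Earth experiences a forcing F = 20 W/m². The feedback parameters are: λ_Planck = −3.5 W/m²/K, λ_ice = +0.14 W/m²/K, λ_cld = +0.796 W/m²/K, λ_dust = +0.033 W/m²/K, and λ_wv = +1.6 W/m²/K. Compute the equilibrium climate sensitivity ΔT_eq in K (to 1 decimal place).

Net feedback parameter λ = (−3.5) + (+0.14) + (+0.796) + (+0.033) + (+1.6) = -0.931 W/m²/K.
ΔT = −F/λ = −20/(-0.931) = 21.5 K.

21.5 K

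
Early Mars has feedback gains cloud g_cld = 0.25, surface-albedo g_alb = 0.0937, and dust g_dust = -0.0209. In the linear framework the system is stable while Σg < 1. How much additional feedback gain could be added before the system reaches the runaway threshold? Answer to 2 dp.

0.68

Current total gain = 0.25 + 0.0937 − 0.0209 = 0.3228.
Margin to runaway = 1 − 0.3228 = 0.68.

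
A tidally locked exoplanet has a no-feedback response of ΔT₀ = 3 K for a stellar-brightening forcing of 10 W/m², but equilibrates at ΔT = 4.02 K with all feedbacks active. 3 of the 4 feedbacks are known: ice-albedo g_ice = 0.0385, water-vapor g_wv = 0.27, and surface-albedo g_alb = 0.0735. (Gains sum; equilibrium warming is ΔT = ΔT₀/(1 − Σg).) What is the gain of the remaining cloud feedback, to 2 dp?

-0.13

Amplification A = ΔT/ΔT₀ = 4.02/3 = 1.34.
Total gain g = 1 − 1/A = 1 − 1/1.34 = 0.2537.
Known gains sum to 0.0385 + 0.27 + 0.0735 = 0.382.
g_cld = 0.2537 − 0.382 = -0.13.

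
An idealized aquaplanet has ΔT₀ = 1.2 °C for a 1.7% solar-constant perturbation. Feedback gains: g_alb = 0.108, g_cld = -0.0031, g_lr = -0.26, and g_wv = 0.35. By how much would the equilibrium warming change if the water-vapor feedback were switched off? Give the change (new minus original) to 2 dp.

Original: g = 0.1949, ΔT = 1.2/(1−0.1949) = 1.4905 °C.
Without water-vapor: g' = -0.1551, ΔT' = 1.2/(1+0.1551) = 1.0389 °C.
Change = 1.0389 − 1.4905 = -0.45 °C.

-0.45 °C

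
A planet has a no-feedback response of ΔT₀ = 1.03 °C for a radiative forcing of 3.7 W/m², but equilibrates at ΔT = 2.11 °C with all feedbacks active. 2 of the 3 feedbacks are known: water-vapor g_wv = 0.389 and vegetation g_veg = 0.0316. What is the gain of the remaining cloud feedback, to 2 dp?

0.09

Amplification A = ΔT/ΔT₀ = 2.11/1.03 = 2.049.
Total gain g = 1 − 1/A = 1 − 1/2.049 = 0.512.
Known gains sum to 0.389 + 0.0316 = 0.4206.
g_cld = 0.512 − 0.4206 = 0.09.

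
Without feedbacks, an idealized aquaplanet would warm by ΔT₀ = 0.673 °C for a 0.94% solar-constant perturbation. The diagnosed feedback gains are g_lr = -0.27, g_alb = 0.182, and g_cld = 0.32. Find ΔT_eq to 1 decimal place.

Total gain g = -0.27 + 0.182 + 0.32 = 0.232.
Amplification A = 1/(1 − 0.232) = 1.302.
ΔT = 0.673 × 1.302 = 0.9 °C.

0.9 °C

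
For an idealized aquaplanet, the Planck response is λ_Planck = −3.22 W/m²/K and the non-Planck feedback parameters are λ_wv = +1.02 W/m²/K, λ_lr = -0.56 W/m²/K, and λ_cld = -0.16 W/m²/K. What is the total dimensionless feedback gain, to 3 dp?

0.093

Convert to gains: g_wv = 1.02/3.22 = 0.3168; g_lr = -0.56/3.22 = -0.1739; g_cld = -0.16/3.22 = -0.04969.
Total gain g = 0.09321.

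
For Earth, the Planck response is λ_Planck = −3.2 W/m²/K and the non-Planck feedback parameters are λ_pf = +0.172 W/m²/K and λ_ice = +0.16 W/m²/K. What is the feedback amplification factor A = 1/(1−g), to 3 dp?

Convert to gains: g_pf = 0.172/3.2 = 0.05375; g_ice = 0.16/3.2 = 0.05.
Total gain g = 0.10375.
A = 1/(1 − 0.10375) = 1.116.

1.116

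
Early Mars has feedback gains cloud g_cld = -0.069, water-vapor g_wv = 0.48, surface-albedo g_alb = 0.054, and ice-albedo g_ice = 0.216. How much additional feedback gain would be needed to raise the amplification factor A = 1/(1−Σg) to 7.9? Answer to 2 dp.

0.19

Current total gain = 0.681.
Target gain for A = 7.9: g* = 1 − 1/7.9 = 0.8734.
Additional gain needed = 0.8734 − 0.681 = 0.19.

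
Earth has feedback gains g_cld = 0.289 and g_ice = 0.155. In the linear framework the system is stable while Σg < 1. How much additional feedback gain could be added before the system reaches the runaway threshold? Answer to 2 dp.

Current total gain = 0.289 + 0.155 = 0.444.
Margin to runaway = 1 − 0.444 = 0.56.

0.56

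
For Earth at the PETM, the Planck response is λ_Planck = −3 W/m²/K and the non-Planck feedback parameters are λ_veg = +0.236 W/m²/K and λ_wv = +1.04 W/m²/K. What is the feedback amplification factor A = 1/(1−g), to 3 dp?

1.740

Convert to gains: g_veg = 0.236/3 = 0.07867; g_wv = 1.04/3 = 0.3467.
Total gain g = 0.42537.
A = 1/(1 − 0.42537) = 1.740.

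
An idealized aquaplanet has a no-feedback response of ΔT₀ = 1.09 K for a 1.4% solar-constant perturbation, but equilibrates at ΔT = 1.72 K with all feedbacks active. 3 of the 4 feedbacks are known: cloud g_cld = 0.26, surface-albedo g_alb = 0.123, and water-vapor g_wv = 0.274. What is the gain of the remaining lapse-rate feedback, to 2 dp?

-0.29

Amplification A = ΔT/ΔT₀ = 1.72/1.09 = 1.578.
Total gain g = 1 − 1/A = 1 − 1/1.578 = 0.3663.
Known gains sum to 0.26 + 0.123 + 0.274 = 0.657.
g_lr = 0.3663 − 0.657 = -0.29.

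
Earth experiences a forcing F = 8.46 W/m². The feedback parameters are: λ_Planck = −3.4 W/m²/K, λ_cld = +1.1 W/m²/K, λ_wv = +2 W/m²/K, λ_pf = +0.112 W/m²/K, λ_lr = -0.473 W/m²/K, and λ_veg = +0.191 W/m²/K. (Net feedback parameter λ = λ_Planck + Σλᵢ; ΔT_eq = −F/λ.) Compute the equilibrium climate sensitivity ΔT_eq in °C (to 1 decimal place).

Net feedback parameter λ = (−3.4) + (+1.1) + (+2) + (+0.112) + (-0.473) + (+0.191) = -0.47 W/m²/K.
ΔT = −F/λ = −8.46/(-0.47) = 18.0 °C.

18.0 °C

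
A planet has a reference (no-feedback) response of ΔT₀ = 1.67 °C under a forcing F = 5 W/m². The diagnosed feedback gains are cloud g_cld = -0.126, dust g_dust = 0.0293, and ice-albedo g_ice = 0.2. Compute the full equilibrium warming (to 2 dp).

1.86 °C

Total gain g = -0.126 + 0.0293 + 0.2 = 0.1033.
Amplification A = 1/(1 − 0.1033) = 1.115.
ΔT = 1.67 × 1.115 = 1.86 °C.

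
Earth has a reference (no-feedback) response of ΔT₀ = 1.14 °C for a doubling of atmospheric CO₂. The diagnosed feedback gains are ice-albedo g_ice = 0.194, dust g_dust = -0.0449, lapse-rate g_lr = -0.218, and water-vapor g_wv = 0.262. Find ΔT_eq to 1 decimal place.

1.4 °C

Total gain g = 0.194 − 0.0449 − 0.218 + 0.262 = 0.1931.
Amplification A = 1/(1 − 0.1931) = 1.239.
ΔT = 1.14 × 1.239 = 1.4 °C.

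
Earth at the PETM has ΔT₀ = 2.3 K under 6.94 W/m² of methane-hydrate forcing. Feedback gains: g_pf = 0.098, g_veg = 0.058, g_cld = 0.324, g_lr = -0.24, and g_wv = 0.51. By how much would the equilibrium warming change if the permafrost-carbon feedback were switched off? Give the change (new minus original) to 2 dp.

Original: g = 0.75, ΔT = 2.3/(1−0.75) = 9.2000 K.
Without permafrost-carbon: g' = 0.652, ΔT' = 2.3/(1−0.652) = 6.6092 K.
Change = 6.6092 − 9.2000 = -2.59 K.

-2.59 K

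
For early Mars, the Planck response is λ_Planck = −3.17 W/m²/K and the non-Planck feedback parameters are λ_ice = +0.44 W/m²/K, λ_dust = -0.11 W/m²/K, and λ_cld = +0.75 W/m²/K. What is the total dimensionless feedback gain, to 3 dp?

0.341

Convert to gains: g_ice = 0.44/3.17 = 0.1388; g_dust = -0.11/3.17 = -0.0347; g_cld = 0.75/3.17 = 0.2366.
Total gain g = 0.3407.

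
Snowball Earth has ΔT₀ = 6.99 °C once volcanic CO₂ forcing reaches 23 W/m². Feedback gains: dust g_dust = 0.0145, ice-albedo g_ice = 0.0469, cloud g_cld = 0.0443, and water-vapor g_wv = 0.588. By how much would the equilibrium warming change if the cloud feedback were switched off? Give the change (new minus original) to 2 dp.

-2.88 °C

Original: g = 0.6937, ΔT = 6.99/(1−0.6937) = 22.8208 °C.
Without cloud: g' = 0.6494, ΔT' = 6.99/(1−0.6494) = 19.9373 °C.
Change = 19.9373 − 22.8208 = -2.88 °C.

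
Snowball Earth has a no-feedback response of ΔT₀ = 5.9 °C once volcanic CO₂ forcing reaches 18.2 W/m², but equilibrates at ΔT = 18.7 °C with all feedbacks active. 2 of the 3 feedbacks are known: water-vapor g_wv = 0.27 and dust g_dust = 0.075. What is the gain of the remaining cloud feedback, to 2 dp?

Amplification A = ΔT/ΔT₀ = 18.7/5.9 = 3.169.
Total gain g = 1 − 1/A = 1 − 1/3.169 = 0.6844.
Known gains sum to 0.27 + 0.075 = 0.345.
g_cld = 0.6844 − 0.345 = 0.34.

0.34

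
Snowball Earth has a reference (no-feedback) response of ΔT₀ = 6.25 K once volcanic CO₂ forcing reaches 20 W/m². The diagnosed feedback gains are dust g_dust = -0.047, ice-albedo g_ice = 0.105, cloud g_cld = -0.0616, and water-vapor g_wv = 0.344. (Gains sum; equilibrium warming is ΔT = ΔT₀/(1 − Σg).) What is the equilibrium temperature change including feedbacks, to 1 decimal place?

Total gain g = -0.047 + 0.105 − 0.0616 + 0.344 = 0.3404.
Amplification A = 1/(1 − 0.3404) = 1.516.
ΔT = 6.25 × 1.516 = 9.5 K.

9.5 K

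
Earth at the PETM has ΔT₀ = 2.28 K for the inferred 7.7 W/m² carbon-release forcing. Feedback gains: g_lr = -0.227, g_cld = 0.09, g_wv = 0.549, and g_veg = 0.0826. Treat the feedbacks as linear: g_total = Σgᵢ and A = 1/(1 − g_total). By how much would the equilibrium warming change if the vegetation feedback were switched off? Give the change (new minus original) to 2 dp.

Original: g = 0.4946, ΔT = 2.28/(1−0.4946) = 4.5113 K.
Without vegetation: g' = 0.412, ΔT' = 2.28/(1−0.412) = 3.8776 K.
Change = 3.8776 − 4.5113 = -0.63 K.

-0.63 K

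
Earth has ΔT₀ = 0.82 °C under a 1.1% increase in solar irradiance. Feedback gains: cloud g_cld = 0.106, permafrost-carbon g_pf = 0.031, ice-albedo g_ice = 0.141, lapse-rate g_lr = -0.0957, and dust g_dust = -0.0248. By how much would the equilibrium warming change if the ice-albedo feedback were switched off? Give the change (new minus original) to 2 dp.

-0.14 °C

Original: g = 0.1575, ΔT = 0.82/(1−0.1575) = 0.9733 °C.
Without ice-albedo: g' = 0.0165, ΔT' = 0.82/(1−0.0165) = 0.8338 °C.
Change = 0.8338 − 0.9733 = -0.14 °C.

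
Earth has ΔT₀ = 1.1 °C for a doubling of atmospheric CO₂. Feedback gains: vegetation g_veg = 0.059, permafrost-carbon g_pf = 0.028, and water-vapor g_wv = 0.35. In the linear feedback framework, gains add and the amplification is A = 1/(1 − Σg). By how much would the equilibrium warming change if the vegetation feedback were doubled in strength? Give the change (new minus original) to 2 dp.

0.23 °C

Original: g = 0.437, ΔT = 1.1/(1−0.437) = 1.9538 °C.
With doubled vegetation: g' = 0.496, ΔT' = 1.1/(1−0.496) = 2.1825 °C.
Change = 2.1825 − 1.9538 = 0.23 °C.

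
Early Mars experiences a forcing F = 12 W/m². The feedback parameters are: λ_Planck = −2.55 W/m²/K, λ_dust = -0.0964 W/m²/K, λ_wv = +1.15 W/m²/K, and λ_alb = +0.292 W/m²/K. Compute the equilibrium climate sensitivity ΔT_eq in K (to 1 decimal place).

10.0 K

Net feedback parameter λ = (−2.55) + (-0.0964) + (+1.15) + (+0.292) = -1.2044 W/m²/K.
ΔT = −F/λ = −12/(-1.2044) = 10.0 K.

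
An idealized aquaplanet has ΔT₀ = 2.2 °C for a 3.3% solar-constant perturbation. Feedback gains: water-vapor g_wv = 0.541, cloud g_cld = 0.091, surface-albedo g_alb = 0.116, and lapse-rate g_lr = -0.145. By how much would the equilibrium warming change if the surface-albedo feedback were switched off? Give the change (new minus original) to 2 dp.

-1.25 °C

Original: g = 0.603, ΔT = 2.2/(1−0.603) = 5.5416 °C.
Without surface-albedo: g' = 0.487, ΔT' = 2.2/(1−0.487) = 4.2885 °C.
Change = 4.2885 − 5.5416 = -1.25 °C.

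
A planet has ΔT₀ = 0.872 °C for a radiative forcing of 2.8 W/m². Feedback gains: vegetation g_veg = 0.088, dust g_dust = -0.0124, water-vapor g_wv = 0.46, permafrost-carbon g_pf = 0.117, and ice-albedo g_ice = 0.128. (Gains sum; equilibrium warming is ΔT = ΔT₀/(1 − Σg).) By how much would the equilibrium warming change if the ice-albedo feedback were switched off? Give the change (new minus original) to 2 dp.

Original: g = 0.7806, ΔT = 0.872/(1−0.7806) = 3.9745 °C.
Without ice-albedo: g' = 0.6526, ΔT' = 0.872/(1−0.6526) = 2.5101 °C.
Change = 2.5101 − 3.9745 = -1.46 °C.

-1.46 °C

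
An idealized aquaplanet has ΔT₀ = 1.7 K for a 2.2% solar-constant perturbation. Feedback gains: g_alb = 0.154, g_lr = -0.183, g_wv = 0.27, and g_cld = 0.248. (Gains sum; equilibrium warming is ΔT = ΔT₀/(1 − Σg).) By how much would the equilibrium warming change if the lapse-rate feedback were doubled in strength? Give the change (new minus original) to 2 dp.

Original: g = 0.489, ΔT = 1.7/(1−0.489) = 3.3268 K.
With doubled lapse-rate: g' = 0.306, ΔT' = 1.7/(1−0.306) = 2.4496 K.
Change = 2.4496 − 3.3268 = -0.88 K.

-0.88 K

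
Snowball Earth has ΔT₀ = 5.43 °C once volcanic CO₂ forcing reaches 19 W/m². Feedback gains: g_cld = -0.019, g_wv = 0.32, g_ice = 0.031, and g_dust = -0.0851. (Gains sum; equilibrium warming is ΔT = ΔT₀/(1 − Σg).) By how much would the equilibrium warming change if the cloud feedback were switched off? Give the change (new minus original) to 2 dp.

0.19 °C

Original: g = 0.2469, ΔT = 5.43/(1−0.2469) = 7.2102 °C.
Without cloud: g' = 0.2659, ΔT' = 5.43/(1−0.2659) = 7.3968 °C.
Change = 7.3968 − 7.2102 = 0.19 °C.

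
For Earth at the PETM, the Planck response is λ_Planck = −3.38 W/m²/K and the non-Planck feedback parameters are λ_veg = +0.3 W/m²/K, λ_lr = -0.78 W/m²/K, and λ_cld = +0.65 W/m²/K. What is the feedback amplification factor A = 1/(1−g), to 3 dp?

Convert to gains: g_veg = 0.3/3.38 = 0.08876; g_lr = -0.78/3.38 = -0.2308; g_cld = 0.65/3.38 = 0.1923.
Total gain g = 0.05026.
A = 1/(1 − 0.05026) = 1.053.

1.053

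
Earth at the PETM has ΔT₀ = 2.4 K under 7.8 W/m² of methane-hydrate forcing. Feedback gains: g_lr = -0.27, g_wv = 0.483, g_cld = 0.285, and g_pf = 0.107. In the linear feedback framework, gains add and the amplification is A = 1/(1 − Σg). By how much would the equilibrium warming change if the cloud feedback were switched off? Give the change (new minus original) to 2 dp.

Original: g = 0.605, ΔT = 2.4/(1−0.605) = 6.0759 K.
Without cloud: g' = 0.32, ΔT' = 2.4/(1−0.32) = 3.5294 K.
Change = 3.5294 − 6.0759 = -2.55 K.

-2.55 K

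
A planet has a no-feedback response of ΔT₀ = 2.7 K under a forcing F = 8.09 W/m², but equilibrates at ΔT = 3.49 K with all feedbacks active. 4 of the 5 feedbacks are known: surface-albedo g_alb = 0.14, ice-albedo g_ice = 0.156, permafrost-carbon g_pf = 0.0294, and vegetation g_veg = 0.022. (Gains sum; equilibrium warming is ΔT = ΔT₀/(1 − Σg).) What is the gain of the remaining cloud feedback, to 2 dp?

Amplification A = ΔT/ΔT₀ = 3.49/2.7 = 1.293.
Total gain g = 1 − 1/A = 1 − 1/1.293 = 0.2266.
Known gains sum to 0.14 + 0.156 + 0.0294 + 0.022 = 0.3474.
g_cld = 0.2266 − 0.3474 = -0.12.

-0.12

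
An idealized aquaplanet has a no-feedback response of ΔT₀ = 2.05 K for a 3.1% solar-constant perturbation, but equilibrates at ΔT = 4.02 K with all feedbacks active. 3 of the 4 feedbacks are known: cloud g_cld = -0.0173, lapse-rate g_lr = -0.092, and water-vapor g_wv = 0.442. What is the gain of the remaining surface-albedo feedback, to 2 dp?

Amplification A = ΔT/ΔT₀ = 4.02/2.05 = 1.961.
Total gain g = 1 − 1/A = 1 − 1/1.961 = 0.4901.
Known gains sum to -0.0173 − 0.092 + 0.442 = 0.3327.
g_alb = 0.4901 − 0.3327 = 0.16.

0.16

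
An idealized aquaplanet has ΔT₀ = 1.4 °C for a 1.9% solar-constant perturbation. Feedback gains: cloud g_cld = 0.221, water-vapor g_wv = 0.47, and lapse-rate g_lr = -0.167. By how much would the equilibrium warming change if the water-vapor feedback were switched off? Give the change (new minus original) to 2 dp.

Original: g = 0.524, ΔT = 1.4/(1−0.524) = 2.9412 °C.
Without water-vapor: g' = 0.054, ΔT' = 1.4/(1−0.054) = 1.4799 °C.
Change = 1.4799 − 2.9412 = -1.46 °C.

-1.46 °C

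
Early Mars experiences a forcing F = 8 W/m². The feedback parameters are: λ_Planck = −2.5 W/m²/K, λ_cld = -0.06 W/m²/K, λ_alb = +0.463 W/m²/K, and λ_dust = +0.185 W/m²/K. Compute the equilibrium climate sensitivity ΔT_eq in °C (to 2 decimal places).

4.18 °C

Net feedback parameter λ = (−2.5) + (-0.06) + (+0.463) + (+0.185) = -1.912 W/m²/K.
ΔT = −F/λ = −8/(-1.912) = 4.18 °C.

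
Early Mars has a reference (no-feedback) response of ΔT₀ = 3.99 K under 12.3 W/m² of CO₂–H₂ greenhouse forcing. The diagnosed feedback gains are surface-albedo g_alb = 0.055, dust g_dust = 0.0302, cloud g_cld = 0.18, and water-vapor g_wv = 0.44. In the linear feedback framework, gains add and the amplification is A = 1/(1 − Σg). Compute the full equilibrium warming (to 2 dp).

Total gain g = 0.055 + 0.0302 + 0.18 + 0.44 = 0.7052.
Amplification A = 1/(1 − 0.7052) = 3.392.
ΔT = 3.99 × 3.392 = 13.53 K.

13.53 K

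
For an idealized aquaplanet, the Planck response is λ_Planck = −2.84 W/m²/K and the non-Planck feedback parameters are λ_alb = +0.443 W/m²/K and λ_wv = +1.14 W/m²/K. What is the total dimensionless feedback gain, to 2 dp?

Convert to gains: g_alb = 0.443/2.84 = 0.156; g_wv = 1.14/2.84 = 0.4014.
Total gain g = 0.5574.

0.56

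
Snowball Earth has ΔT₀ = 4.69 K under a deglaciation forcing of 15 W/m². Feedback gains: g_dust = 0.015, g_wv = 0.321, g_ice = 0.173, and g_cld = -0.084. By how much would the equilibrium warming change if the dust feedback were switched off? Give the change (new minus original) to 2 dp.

Original: g = 0.425, ΔT = 4.69/(1−0.425) = 8.1565 K.
Without dust: g' = 0.41, ΔT' = 4.69/(1−0.41) = 7.9492 K.
Change = 7.9492 − 8.1565 = -0.21 K.

-0.21 K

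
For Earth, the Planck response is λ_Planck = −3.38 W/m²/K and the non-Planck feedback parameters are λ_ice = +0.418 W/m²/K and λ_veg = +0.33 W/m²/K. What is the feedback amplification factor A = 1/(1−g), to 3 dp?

1.284

Convert to gains: g_ice = 0.418/3.38 = 0.1237; g_veg = 0.33/3.38 = 0.09763.
Total gain g = 0.22133.
A = 1/(1 − 0.22133) = 1.284.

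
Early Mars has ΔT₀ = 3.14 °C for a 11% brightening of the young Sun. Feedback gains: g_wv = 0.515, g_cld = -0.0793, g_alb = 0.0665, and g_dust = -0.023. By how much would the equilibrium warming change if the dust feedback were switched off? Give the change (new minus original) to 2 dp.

Original: g = 0.4792, ΔT = 3.14/(1−0.4792) = 6.0292 °C.
Without dust: g' = 0.5022, ΔT' = 3.14/(1−0.5022) = 6.3078 °C.
Change = 6.3078 − 6.0292 = 0.28 °C.

0.28 °C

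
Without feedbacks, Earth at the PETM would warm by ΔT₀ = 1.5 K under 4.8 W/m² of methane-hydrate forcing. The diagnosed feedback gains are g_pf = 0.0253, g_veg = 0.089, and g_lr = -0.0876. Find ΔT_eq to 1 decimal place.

1.5 K

Total gain g = 0.0253 + 0.089 − 0.0876 = 0.0267.
Amplification A = 1/(1 − 0.0267) = 1.027.
ΔT = 1.5 × 1.027 = 1.5 K.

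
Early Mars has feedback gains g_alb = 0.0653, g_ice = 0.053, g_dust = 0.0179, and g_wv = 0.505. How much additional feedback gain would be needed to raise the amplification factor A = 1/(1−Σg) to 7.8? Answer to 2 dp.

Current total gain = 0.6412.
Target gain for A = 7.8: g* = 1 − 1/7.8 = 0.8718.
Additional gain needed = 0.8718 − 0.6412 = 0.23.

0.23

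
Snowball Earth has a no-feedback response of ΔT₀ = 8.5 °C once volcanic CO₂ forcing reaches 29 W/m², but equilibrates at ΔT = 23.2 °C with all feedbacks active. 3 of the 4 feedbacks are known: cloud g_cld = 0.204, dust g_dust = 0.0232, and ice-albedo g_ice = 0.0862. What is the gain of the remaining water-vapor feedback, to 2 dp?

Amplification A = ΔT/ΔT₀ = 23.2/8.5 = 2.729.
Total gain g = 1 − 1/A = 1 − 1/2.729 = 0.6336.
Known gains sum to 0.204 + 0.0232 + 0.0862 = 0.3134.
g_wv = 0.6336 − 0.3134 = 0.32.

0.32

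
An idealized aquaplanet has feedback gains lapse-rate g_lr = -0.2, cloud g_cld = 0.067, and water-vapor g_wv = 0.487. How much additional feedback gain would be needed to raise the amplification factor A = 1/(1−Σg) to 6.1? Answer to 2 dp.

Current total gain = 0.354.
Target gain for A = 6.1: g* = 1 − 1/6.1 = 0.8361.
Additional gain needed = 0.8361 − 0.354 = 0.48.

0.48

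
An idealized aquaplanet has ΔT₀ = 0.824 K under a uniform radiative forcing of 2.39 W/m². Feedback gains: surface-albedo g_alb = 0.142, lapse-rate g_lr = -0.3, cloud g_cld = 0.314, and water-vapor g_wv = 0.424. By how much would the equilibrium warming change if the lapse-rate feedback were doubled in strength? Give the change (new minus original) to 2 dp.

Original: g = 0.58, ΔT = 0.824/(1−0.58) = 1.9619 K.
With doubled lapse-rate: g' = 0.28, ΔT' = 0.824/(1−0.28) = 1.1444 K.
Change = 1.1444 − 1.9619 = -0.82 K.

-0.82 K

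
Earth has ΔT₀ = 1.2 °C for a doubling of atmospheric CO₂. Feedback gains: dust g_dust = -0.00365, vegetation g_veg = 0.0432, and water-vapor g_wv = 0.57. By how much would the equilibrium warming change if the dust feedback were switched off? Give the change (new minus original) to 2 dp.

0.03 °C

Original: g = 0.60955, ΔT = 1.2/(1−0.60955) = 3.0734 °C.
Without dust: g' = 0.6132, ΔT' = 1.2/(1−0.6132) = 3.1024 °C.
Change = 3.1024 − 3.0734 = 0.03 °C.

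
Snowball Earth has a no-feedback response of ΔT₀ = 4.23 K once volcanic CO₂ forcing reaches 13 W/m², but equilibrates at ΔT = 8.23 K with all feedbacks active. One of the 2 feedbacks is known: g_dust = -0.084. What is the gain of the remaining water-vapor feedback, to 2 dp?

Amplification A = ΔT/ΔT₀ = 8.23/4.23 = 1.946.
Total gain g = 1 − 1/A = 1 − 1/1.946 = 0.4861.
The known gain is -0.084.
g_wv = 0.4861 + 0.084 = 0.57.

0.57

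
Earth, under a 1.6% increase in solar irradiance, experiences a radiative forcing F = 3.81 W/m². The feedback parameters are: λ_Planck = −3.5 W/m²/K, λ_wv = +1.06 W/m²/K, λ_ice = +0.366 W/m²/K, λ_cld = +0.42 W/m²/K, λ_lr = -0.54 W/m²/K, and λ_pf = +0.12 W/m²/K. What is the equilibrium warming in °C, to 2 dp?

1.84 °C

Net feedback parameter λ = (−3.5) + (+1.06) + (+0.366) + (+0.42) + (-0.54) + (+0.12) = -2.074 W/m²/K.
ΔT = −F/λ = −3.81/(-2.074) = 1.84 °C.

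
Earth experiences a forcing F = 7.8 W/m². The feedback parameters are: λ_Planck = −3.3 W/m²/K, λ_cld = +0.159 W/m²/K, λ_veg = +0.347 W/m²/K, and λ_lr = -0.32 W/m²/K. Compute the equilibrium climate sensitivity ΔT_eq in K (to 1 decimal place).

2.5 K

Net feedback parameter λ = (−3.3) + (+0.159) + (+0.347) + (-0.32) = -3.114 W/m²/K.
ΔT = −F/λ = −7.8/(-3.114) = 2.5 K.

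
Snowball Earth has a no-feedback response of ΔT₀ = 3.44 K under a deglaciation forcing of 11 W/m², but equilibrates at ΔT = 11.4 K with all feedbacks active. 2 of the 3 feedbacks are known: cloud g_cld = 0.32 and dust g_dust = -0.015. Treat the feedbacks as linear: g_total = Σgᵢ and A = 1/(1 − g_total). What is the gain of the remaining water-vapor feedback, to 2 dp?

Amplification A = ΔT/ΔT₀ = 11.4/3.44 = 3.314.
Total gain g = 1 − 1/A = 1 − 1/3.314 = 0.6982.
Known gains sum to 0.32 − 0.015 = 0.305.
g_wv = 0.6982 − 0.305 = 0.39.

0.39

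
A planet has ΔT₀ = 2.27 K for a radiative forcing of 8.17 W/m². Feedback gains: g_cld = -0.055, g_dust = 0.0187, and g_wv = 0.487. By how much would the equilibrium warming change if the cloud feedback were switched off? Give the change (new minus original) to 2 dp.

Original: g = 0.4507, ΔT = 2.27/(1−0.4507) = 4.1325 K.
Without cloud: g' = 0.5057, ΔT' = 2.27/(1−0.5057) = 4.5924 K.
Change = 4.5924 − 4.1325 = 0.46 K.

0.46 K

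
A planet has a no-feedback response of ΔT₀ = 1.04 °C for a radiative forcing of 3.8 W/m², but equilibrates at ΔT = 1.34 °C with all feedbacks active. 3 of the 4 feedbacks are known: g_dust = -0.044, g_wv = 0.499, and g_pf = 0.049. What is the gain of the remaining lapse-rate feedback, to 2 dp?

Amplification A = ΔT/ΔT₀ = 1.34/1.04 = 1.288.
Total gain g = 1 − 1/A = 1 − 1/1.288 = 0.2236.
Known gains sum to -0.044 + 0.499 + 0.049 = 0.504.
g_lr = 0.2236 − 0.504 = -0.28.

-0.28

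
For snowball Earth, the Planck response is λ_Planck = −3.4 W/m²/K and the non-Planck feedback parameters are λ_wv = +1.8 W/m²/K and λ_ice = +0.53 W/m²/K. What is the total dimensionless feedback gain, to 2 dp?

Convert to gains: g_wv = 1.8/3.4 = 0.5294; g_ice = 0.53/3.4 = 0.1559.
Total gain g = 0.6853.

0.69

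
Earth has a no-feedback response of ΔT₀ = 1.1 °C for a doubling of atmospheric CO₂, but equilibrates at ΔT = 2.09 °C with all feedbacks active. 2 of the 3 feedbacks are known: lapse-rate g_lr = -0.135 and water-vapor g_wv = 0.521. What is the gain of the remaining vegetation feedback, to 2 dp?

0.09

Amplification A = ΔT/ΔT₀ = 2.09/1.1 = 1.9.
Total gain g = 1 − 1/A = 1 − 1/1.9 = 0.4737.
Known gains sum to -0.135 + 0.521 = 0.386.
g_veg = 0.4737 − 0.386 = 0.09.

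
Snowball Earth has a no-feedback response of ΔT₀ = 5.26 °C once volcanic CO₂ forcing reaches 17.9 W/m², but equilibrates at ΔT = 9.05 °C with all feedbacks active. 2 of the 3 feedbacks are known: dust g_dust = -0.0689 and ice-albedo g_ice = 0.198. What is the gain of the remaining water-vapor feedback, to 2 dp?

Amplification A = ΔT/ΔT₀ = 9.05/5.26 = 1.721.
Total gain g = 1 − 1/A = 1 − 1/1.721 = 0.4189.
Known gains sum to -0.0689 + 0.198 = 0.1291.
g_wv = 0.4189 − 0.1291 = 0.29.

0.29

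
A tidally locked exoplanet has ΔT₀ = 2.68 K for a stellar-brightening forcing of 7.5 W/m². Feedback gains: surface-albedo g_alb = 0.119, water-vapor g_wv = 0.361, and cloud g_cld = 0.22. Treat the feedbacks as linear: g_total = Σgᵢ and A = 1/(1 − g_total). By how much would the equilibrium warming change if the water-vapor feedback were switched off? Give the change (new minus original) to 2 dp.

Original: g = 0.7, ΔT = 2.68/(1−0.7) = 8.9333 K.
Without water-vapor: g' = 0.339, ΔT' = 2.68/(1−0.339) = 4.0545 K.
Change = 4.0545 − 8.9333 = -4.88 K.

-4.88 K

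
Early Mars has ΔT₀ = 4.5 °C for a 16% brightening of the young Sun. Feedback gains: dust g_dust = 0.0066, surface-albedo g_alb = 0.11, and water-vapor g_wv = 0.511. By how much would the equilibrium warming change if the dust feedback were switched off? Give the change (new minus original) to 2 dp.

-0.21 °C

Original: g = 0.6276, ΔT = 4.5/(1−0.6276) = 12.0838 °C.
Without dust: g' = 0.621, ΔT' = 4.5/(1−0.621) = 11.8734 °C.
Change = 11.8734 − 12.0838 = -0.21 °C.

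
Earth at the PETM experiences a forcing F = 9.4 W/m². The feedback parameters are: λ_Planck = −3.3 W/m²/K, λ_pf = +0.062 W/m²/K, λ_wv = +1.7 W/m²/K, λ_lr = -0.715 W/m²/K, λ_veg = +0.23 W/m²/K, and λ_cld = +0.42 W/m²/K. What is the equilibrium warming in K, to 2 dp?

Net feedback parameter λ = (−3.3) + (+0.062) + (+1.7) + (-0.715) + (+0.23) + (+0.42) = -1.603 W/m²/K.
ΔT = −F/λ = −9.4/(-1.603) = 5.86 K.

5.86 K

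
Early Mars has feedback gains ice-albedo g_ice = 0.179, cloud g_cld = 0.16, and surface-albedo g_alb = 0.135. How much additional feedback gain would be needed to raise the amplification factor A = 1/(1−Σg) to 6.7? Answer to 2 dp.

Current total gain = 0.474.
Target gain for A = 6.7: g* = 1 − 1/6.7 = 0.8507.
Additional gain needed = 0.8507 − 0.474 = 0.38.

0.38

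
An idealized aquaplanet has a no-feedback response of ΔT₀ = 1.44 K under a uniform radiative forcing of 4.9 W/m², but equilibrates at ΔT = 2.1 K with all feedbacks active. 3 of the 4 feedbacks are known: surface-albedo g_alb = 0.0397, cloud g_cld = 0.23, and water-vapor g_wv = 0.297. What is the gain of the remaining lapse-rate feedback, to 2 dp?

-0.25

Amplification A = ΔT/ΔT₀ = 2.1/1.44 = 1.458.
Total gain g = 1 − 1/A = 1 − 1/1.458 = 0.3141.
Known gains sum to 0.0397 + 0.23 + 0.297 = 0.5667.
g_lr = 0.3141 − 0.5667 = -0.25.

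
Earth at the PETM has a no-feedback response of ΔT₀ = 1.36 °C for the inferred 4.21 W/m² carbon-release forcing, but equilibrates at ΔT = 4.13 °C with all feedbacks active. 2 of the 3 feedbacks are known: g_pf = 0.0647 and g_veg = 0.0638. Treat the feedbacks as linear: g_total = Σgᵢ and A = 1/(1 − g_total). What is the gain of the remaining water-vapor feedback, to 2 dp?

Amplification A = ΔT/ΔT₀ = 4.13/1.36 = 3.037.
Total gain g = 1 − 1/A = 1 − 1/3.037 = 0.6707.
Known gains sum to 0.0647 + 0.0638 = 0.1285.
g_wv = 0.6707 − 0.1285 = 0.54.

0.54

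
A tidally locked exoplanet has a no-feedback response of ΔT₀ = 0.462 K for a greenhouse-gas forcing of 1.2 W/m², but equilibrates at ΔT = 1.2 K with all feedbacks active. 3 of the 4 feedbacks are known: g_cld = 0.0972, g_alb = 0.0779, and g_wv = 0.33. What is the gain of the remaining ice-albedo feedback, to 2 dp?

0.11

Amplification A = ΔT/ΔT₀ = 1.2/0.462 = 2.597.
Total gain g = 1 − 1/A = 1 − 1/2.597 = 0.6149.
Known gains sum to 0.0972 + 0.0779 + 0.33 = 0.5051.
g_ice = 0.6149 − 0.5051 = 0.11.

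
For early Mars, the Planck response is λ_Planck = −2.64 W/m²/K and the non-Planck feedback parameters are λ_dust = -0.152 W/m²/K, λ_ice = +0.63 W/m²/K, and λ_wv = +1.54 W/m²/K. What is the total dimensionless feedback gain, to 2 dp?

Convert to gains: g_dust = -0.152/2.64 = -0.05758; g_ice = 0.63/2.64 = 0.2386; g_wv = 1.54/2.64 = 0.5833.
Total gain g = 0.76432.

0.76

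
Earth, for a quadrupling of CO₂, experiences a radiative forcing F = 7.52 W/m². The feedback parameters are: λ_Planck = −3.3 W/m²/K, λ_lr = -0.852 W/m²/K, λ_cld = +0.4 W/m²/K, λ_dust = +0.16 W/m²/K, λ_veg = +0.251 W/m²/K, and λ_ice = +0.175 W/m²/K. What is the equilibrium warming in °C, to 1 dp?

2.4 °C

Net feedback parameter λ = (−3.3) + (-0.852) + (+0.4) + (+0.16) + (+0.251) + (+0.175) = -3.166 W/m²/K.
ΔT = −F/λ = −7.52/(-3.166) = 2.4 °C.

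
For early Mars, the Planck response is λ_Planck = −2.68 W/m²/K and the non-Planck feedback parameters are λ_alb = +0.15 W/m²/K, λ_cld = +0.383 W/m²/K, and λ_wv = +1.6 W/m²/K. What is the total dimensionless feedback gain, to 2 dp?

Convert to gains: g_alb = 0.15/2.68 = 0.05597; g_cld = 0.383/2.68 = 0.1429; g_wv = 1.6/2.68 = 0.597.
Total gain g = 0.79587.

0.80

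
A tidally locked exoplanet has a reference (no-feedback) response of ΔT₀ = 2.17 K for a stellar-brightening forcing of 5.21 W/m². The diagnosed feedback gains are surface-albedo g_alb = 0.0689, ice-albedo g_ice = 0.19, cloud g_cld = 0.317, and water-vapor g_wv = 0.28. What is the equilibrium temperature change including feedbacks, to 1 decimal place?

15.1 K

Total gain g = 0.0689 + 0.19 + 0.317 + 0.28 = 0.8559.
Amplification A = 1/(1 − 0.8559) = 6.94.
ΔT = 2.17 × 6.94 = 15.1 K.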